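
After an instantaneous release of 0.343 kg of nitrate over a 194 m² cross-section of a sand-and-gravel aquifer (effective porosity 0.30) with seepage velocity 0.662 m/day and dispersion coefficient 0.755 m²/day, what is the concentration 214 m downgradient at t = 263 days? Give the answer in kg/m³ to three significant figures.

For an instantaneous plane source, C(x,t) = M/(n_e·A·√(4πDt)) · exp(−(x−vt)²/(4Dt)), with n_e·A the pore (flow) area.
Plume center vt = 0.662 × 263 = 174.106 m, so the well at 214 m is 39.894 m downgradient of the peak.
√(4πDt) = 49.95 m, giving peak height M/(n_e·A·√(4πDt)) = 0.343/(0.30 × 194 × 49.95) = 0.0001180 kg/m³.
(x−vt)²/(4Dt) = (39.894)²/(4 × 0.755 × 263) = 2.004; exp(−2.004) = 0.1348.
C = 0.0001180 × 0.1348 = 1.59e-05 kg/m³.

1.59e-05 kg/m³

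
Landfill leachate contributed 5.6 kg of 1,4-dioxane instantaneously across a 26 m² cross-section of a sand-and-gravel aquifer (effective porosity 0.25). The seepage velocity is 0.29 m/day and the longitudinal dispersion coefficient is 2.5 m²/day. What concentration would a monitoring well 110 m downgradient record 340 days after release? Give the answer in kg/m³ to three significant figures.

For an instantaneous plane source, C(x,t) = M/(n_e·A·√(4πDt)) · exp(−(x−vt)²/(4Dt)), with n_e·A the pore (flow) area.
Plume center vt = 0.29 × 340 = 98.6 m, so the well at 110 m is 11.4 m downgradient of the peak.
√(4πDt) = 103.4 m, giving peak height M/(n_e·A·√(4πDt)) = 5.6/(0.25 × 26 × 103.4) = 0.008332 kg/m³.
(x−vt)²/(4Dt) = (11.4)²/(4 × 2.5 × 340) = 0.03822; exp(−0.03822) = 0.9625.
C = 0.008332 × 0.9625 = 0.00802 kg/m³.

0.00802 kg/m³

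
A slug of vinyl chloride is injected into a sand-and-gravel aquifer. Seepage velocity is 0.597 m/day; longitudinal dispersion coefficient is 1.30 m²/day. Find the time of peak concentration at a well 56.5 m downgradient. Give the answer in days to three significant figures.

For the 1D instantaneous-source solution, setting ∂C/∂t = 0 at fixed x gives v²t² + 2Dt − x² = 0, so t = (√(D² + v²x²) − D)/v².
√(D² + v²x²) = √(1.30² + 0.597² × 56.5²) = 33.76; v² = 0.356409.
t = (33.76 − 1.30)/0.356409 = 91.1 days (vs. the pure-advection estimate x/v = 94.6 d).

91.1 days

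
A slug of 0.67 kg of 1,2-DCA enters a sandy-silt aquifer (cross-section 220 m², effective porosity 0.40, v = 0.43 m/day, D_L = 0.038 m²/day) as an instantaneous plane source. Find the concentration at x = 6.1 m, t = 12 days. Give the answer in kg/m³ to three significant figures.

For an instantaneous plane source, C(x,t) = M/(n_e·A·√(4πDt)) · exp(−(x−vt)²/(4Dt)), with n_e·A the pore (flow) area.
Plume center vt = 0.43 × 12 = 5.16 m, so the well at 6.1 m is 0.94 m downgradient of the peak.
√(4πDt) = 2.394 m, giving peak height M/(n_e·A·√(4πDt)) = 0.67/(0.40 × 220 × 2.394) = 0.003180 kg/m³.
(x−vt)²/(4Dt) = (0.94)²/(4 × 0.038 × 12) = 0.4844; exp(−0.4844) = 0.6161.
C = 0.003180 × 0.6161 = 0.00196 kg/m³.

0.00196 kg/m³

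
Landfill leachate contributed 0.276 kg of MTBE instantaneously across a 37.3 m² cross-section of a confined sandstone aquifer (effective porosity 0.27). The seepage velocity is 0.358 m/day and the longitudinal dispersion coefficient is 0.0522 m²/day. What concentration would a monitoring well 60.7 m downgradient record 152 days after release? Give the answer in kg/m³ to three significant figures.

0.000791 kg/m³

For an instantaneous plane source, C(x,t) = M/(n_e·A·√(4πDt)) · exp(−(x−vt)²/(4Dt)), with n_e·A the pore (flow) area.
Plume center vt = 0.358 × 152 = 54.416 m, so the well at 60.7 m is 6.284 m downgradient of the peak.
√(4πDt) = 9.985 m, giving peak height M/(n_e·A·√(4πDt)) = 0.276/(0.27 × 37.3 × 9.985) = 0.002745 kg/m³.
(x−vt)²/(4Dt) = (6.284)²/(4 × 0.0522 × 152) = 1.244; exp(−1.244) = 0.2882.
C = 0.002745 × 0.2882 = 0.000791 kg/m³.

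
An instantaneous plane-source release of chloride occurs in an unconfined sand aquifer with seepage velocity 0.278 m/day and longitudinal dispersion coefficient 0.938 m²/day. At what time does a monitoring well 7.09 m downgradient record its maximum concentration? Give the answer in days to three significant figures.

16.1 days

For the 1D instantaneous-source solution, setting ∂C/∂t = 0 at fixed x gives v²t² + 2Dt − x² = 0, so t = (√(D² + v²x²) − D)/v².
√(D² + v²x²) = √(0.938² + 0.278² × 7.09²) = 2.183; v² = 0.077284.
t = (2.183 − 0.938)/0.077284 = 16.1 days (vs. the pure-advection estimate x/v = 25.5 d).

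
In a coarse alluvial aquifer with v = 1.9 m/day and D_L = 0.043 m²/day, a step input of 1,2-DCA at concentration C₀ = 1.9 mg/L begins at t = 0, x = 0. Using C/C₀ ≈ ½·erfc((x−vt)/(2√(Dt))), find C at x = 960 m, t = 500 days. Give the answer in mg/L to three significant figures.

0.121 mg/L

For a continuous step input, C/C₀ ≈ ½·erfc((x−vt)/(2√(Dt))).
vt = 1.9 × 500 = 950 m and 2√(Dt) = 2√(0.043 × 500) = 9.274 m.
Argument (x−vt)/(2√(Dt)) = (960 − 950)/9.274 = 1.078; ½·erfc(1.078) = 0.06369.
C = 1.9 × 0.06369 = 0.121 mg/L.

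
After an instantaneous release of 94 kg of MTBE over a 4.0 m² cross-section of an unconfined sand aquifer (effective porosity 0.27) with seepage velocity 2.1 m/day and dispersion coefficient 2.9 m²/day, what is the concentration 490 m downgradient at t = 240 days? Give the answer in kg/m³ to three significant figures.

For an instantaneous plane source, C(x,t) = M/(n_e·A·√(4πDt)) · exp(−(x−vt)²/(4Dt)), with n_e·A the pore (flow) area.
Plume center vt = 2.1 × 240 = 504 m, so the well at 490 m is 14 m upgradient of the peak.
√(4πDt) = 93.52 m, giving peak height M/(n_e·A·√(4πDt)) = 94/(0.27 × 4.0 × 93.52) = 0.9307 kg/m³.
(x−vt)²/(4Dt) = (-14)²/(4 × 2.9 × 240) = 0.07040; exp(−0.07040) = 0.9320.
C = 0.9307 × 0.9320 = 0.867 kg/m³.

0.867 kg/m³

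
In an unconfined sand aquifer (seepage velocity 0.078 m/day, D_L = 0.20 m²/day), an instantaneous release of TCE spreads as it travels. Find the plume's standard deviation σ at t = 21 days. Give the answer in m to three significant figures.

Dispersive spreading gives a Gaussian with σ² = 2Dt; advection only shifts the center.
σ = √(2 × 0.20 × 21) = 2.90 m.

2.90 m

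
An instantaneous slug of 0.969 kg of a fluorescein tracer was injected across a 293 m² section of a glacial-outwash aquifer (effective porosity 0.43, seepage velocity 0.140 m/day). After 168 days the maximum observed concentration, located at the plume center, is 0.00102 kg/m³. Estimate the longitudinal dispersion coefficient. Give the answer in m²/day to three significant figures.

At the plume center C_max = M/(n_e·A·√(4πDt)), so D = M²/(4πt·(n_e·A·C_max)²).
n_e·A·C_max = 0.43 × 293 × 0.00102 = 0.1285 kg/m.
D = 0.969²/(4π × 168 × 0.1285²) = 0.0269 m²/day.

0.0269 m²/day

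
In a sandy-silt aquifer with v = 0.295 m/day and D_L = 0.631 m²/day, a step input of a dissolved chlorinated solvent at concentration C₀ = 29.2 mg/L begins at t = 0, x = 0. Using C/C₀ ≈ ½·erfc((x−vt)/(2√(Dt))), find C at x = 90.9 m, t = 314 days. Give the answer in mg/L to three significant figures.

For a continuous step input, C/C₀ ≈ ½·erfc((x−vt)/(2√(Dt))).
vt = 0.295 × 314 = 92.63 m and 2√(Dt) = 2√(0.631 × 314) = 28.15 m.
Argument (x−vt)/(2√(Dt)) = (90.9 − 92.63)/28.15 = -0.06146; ½·erfc(-0.06146) = 0.5346.
C = 29.2 × 0.5346 = 15.6 mg/L.

15.6 mg/L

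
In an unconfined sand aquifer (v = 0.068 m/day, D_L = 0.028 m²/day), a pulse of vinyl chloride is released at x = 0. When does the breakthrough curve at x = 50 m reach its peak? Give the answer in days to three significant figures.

For the 1D instantaneous-source solution, setting ∂C/∂t = 0 at fixed x gives v²t² + 2Dt − x² = 0, so t = (√(D² + v²x²) − D)/v².
√(D² + v²x²) = √(0.028² + 0.068² × 50²) = 3.400; v² = 0.004624.
t = (3.400 − 0.028)/0.004624 = 729 days (vs. the pure-advection estimate x/v = 735 d).

729 days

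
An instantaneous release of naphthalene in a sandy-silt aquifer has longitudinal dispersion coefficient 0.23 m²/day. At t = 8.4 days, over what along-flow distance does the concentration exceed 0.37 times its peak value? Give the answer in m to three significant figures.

The plume is Gaussian with σ = √(2Dt) = √(2 × 0.23 × 8.4) = 1.966 m.
C/C_peak = exp(−Δx²/(2σ²)) = 0.37 ⇒ Δx = σ·√(−2 ln 0.37) = 1.966 × 1.410 = 2.772 m.
Width = 2Δx = 5.54 m.

5.54 m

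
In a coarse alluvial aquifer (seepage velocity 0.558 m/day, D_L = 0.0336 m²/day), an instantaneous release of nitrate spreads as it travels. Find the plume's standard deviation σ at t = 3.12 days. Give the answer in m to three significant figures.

Dispersive spreading gives a Gaussian with σ² = 2Dt; advection only shifts the center.
σ = √(2 × 0.0336 × 3.12) = 0.458 m.

0.458 m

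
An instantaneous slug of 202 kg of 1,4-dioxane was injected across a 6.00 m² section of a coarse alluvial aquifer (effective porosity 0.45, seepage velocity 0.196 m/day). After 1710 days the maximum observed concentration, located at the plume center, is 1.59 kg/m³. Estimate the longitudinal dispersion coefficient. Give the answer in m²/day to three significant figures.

At the plume center C_max = M/(n_e·A·√(4πDt)), so D = M²/(4πt·(n_e·A·C_max)²).
n_e·A·C_max = 0.45 × 6.00 × 1.59 = 4.293 kg/m.
D = 202²/(4π × 1710 × 4.293²) = 0.103 m²/day.

0.103 m²/day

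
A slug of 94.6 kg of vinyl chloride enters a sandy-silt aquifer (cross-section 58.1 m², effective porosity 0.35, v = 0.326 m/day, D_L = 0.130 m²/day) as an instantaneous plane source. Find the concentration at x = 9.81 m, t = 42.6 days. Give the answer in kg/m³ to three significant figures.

For an instantaneous plane source, C(x,t) = M/(n_e·A·√(4πDt)) · exp(−(x−vt)²/(4Dt)), with n_e·A the pore (flow) area.
Plume center vt = 0.326 × 42.6 = 13.8876 m, so the well at 9.81 m is 4.0776 m upgradient of the peak.
√(4πDt) = 8.342 m, giving peak height M/(n_e·A·√(4πDt)) = 94.6/(0.35 × 58.1 × 8.342) = 0.5577 kg/m³.
(x−vt)²/(4Dt) = (-4.0776)²/(4 × 0.130 × 42.6) = 0.7506; exp(−0.7506) = 0.4721.
C = 0.5577 × 0.4721 = 0.263 kg/m³.

0.263 kg/m³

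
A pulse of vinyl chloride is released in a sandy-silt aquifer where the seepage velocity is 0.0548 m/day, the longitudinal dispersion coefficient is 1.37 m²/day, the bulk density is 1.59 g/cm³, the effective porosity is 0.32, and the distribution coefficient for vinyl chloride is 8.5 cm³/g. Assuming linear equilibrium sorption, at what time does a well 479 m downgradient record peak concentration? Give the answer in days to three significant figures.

Retardation factor R = 1 + ρ_b·K_d/n = 1 + 1.59 × 8.5/0.32 = 43.23.
Sorption retards both mechanisms: v_R = v/R = 0.001268 m/day, D_R = D/R = 0.03169 m²/day.
Peak time from v_R²t² + 2D_R t − x² = 0: t = (√(D_R² + v_R²x²) − D_R)/v_R².
√(D_R² + v_R²x²) = √(0.03169² + 0.001268² × 479²) = 0.6082; v_R² = 1.608e-06.
t = (0.6082 − 0.03169)/1.608e-06 = 359000 days.

359000 days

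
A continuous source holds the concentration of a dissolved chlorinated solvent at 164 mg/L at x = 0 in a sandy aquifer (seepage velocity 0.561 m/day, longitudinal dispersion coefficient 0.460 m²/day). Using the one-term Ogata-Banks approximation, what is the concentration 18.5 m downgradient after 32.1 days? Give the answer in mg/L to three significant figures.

For a continuous step input, C/C₀ ≈ ½·erfc((x−vt)/(2√(Dt))).
vt = 0.561 × 32.1 = 18.0081 m and 2√(Dt) = 2√(0.460 × 32.1) = 7.685 m.
Argument (x−vt)/(2√(Dt)) = (18.5 − 18.0081)/7.685 = 0.06401; ½·erfc(0.06401) = 0.4639.
C = 164 × 0.4639 = 76.1 mg/L.

76.1 mg/L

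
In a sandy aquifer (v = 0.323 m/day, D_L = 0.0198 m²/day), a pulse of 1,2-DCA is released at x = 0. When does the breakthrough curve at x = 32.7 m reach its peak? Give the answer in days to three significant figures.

For the 1D instantaneous-source solution, setting ∂C/∂t = 0 at fixed x gives v²t² + 2Dt − x² = 0, so t = (√(D² + v²x²) − D)/v².
√(D² + v²x²) = √(0.0198² + 0.323² × 32.7²) = 10.56; v² = 0.104329.
t = (10.56 − 0.0198)/0.104329 = 101 days (vs. the pure-advection estimate x/v = 101 d).

101 days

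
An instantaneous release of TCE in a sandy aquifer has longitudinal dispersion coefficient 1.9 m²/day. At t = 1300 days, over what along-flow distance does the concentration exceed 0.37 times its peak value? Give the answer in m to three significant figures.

198 m

The plume is Gaussian with σ = √(2Dt) = √(2 × 1.9 × 1300) = 70.29 m.
C/C_peak = exp(−Δx²/(2σ²)) = 0.37 ⇒ Δx = σ·√(−2 ln 0.37) = 70.29 × 1.410 = 99.11 m.
Width = 2Δx = 198 m.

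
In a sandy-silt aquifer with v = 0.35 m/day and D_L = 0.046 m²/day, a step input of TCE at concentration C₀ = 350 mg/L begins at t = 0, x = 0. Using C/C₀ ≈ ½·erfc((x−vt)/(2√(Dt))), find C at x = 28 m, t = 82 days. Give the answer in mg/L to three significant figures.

210 mg/L

For a continuous step input, C/C₀ ≈ ½·erfc((x−vt)/(2√(Dt))).
vt = 0.35 × 82 = 28.7 m and 2√(Dt) = 2√(0.046 × 82) = 3.884 m.
Argument (x−vt)/(2√(Dt)) = (28 − 28.7)/3.884 = -0.1802; ½·erfc(-0.1802) = 0.6006.
C = 350 × 0.6006 = 210 mg/L.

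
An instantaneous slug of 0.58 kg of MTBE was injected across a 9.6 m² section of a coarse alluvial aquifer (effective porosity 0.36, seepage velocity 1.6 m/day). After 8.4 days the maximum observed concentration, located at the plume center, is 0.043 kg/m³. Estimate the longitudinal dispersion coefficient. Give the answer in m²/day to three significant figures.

At the plume center C_max = M/(n_e·A·√(4πDt)), so D = M²/(4πt·(n_e·A·C_max)²).
n_e·A·C_max = 0.36 × 9.6 × 0.043 = 0.1486 kg/m.
D = 0.58²/(4π × 8.4 × 0.1486²) = 0.144 m²/day.

0.144 m²/day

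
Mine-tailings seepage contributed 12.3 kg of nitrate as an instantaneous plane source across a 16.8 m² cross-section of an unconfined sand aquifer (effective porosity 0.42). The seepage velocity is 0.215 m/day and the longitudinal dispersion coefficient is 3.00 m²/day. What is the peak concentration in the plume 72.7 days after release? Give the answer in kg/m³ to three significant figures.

0.0333 kg/m³

The peak of an instantaneous 1D plume sits at x = vt; there the Gaussian factor is 1 and C_max = M/(n_e·A·√(4πDt)), where n_e·A is the pore area the mass is dissolved in.
√(4πDt) = √(4π × 3.00 × 72.7) = 52.35 m, so C_max = 12.3/(0.42 × 16.8 × 52.35) = 0.0333 kg/m³.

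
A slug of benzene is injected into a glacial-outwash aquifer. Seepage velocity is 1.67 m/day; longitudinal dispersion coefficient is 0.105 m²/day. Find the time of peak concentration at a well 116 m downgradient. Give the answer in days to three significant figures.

For the 1D instantaneous-source solution, setting ∂C/∂t = 0 at fixed x gives v²t² + 2Dt − x² = 0, so t = (√(D² + v²x²) − D)/v².
√(D² + v²x²) = √(0.105² + 1.67² × 116²) = 193.7; v² = 2.7889.
t = (193.7 − 0.105)/2.7889 = 69.4 days (vs. the pure-advection estimate x/v = 69.5 d).

69.4 days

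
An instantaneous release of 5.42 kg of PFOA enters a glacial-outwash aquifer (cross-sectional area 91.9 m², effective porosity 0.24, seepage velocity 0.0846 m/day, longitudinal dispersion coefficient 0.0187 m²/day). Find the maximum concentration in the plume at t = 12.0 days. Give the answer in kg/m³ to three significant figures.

0.146 kg/m³

The peak of an instantaneous 1D plume sits at x = vt; there the Gaussian factor is 1 and C_max = M/(n_e·A·√(4πDt)), where n_e·A is the pore area the mass is dissolved in.
√(4πDt) = √(4π × 0.0187 × 12.0) = 1.679 m, so C_max = 5.42/(0.24 × 91.9 × 1.679) = 0.146 kg/m³.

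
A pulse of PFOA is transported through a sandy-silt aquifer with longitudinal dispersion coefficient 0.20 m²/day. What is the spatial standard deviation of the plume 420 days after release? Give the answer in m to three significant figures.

Dispersive spreading gives a Gaussian with σ² = 2Dt; advection only shifts the center.
σ = √(2 × 0.20 × 420) = 13.0 m.

13.0 m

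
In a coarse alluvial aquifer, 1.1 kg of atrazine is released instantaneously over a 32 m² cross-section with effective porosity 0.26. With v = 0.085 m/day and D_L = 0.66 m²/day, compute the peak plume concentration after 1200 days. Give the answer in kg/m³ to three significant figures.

0.00133 kg/m³

The peak of an instantaneous 1D plume sits at x = vt; there the Gaussian factor is 1 and C_max = M/(n_e·A·√(4πDt)), where n_e·A is the pore area the mass is dissolved in.
√(4πDt) = √(4π × 0.66 × 1200) = 99.76 m, so C_max = 1.1/(0.26 × 32 × 99.76) = 0.00133 kg/m³.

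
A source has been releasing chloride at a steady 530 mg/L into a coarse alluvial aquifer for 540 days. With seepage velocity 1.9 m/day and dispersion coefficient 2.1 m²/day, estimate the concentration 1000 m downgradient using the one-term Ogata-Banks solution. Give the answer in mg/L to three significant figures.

For a continuous step input, C/C₀ ≈ ½·erfc((x−vt)/(2√(Dt))).
vt = 1.9 × 540 = 1026 m and 2√(Dt) = 2√(2.1 × 540) = 67.35 m.
Argument (x−vt)/(2√(Dt)) = (1000 − 1026)/67.35 = -0.3860; ½·erfc(-0.3860) = 0.7074.
C = 530 × 0.7074 = 375 mg/L.

375 mg/L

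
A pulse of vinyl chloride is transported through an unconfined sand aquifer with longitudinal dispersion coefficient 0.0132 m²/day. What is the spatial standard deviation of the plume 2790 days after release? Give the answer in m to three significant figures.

8.58 m

Dispersive spreading gives a Gaussian with σ² = 2Dt; advection only shifts the center.
σ = √(2 × 0.0132 × 2790) = 8.58 m.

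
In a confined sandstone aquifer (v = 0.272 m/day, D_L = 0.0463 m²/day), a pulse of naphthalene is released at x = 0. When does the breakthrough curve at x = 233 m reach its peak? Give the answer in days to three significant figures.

For the 1D instantaneous-source solution, setting ∂C/∂t = 0 at fixed x gives v²t² + 2Dt − x² = 0, so t = (√(D² + v²x²) − D)/v².
√(D² + v²x²) = √(0.0463² + 0.272² × 233²) = 63.38; v² = 0.073984.
t = (63.38 − 0.0463)/0.073984 = 856 days (vs. the pure-advection estimate x/v = 857 d).

856 days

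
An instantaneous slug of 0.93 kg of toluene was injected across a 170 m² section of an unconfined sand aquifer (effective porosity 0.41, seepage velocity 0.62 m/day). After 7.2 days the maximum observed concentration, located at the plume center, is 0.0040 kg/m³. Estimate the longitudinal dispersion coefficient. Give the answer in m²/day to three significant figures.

At the plume center C_max = M/(n_e·A·√(4πDt)), so D = M²/(4πt·(n_e·A·C_max)²).
n_e·A·C_max = 0.41 × 170 × 0.0040 = 0.2788 kg/m.
D = 0.93²/(4π × 7.2 × 0.2788²) = 0.123 m²/day.

0.123 m²/day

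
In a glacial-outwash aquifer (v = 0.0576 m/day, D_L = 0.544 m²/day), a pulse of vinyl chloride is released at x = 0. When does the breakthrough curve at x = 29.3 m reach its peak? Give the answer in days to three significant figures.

For the 1D instantaneous-source solution, setting ∂C/∂t = 0 at fixed x gives v²t² + 2Dt − x² = 0, so t = (√(D² + v²x²) − D)/v².
√(D² + v²x²) = √(0.544² + 0.0576² × 29.3²) = 1.773; v² = 0.00331776.
t = (1.773 − 0.544)/0.00331776 = 370 days (vs. the pure-advection estimate x/v = 509 d).

370 days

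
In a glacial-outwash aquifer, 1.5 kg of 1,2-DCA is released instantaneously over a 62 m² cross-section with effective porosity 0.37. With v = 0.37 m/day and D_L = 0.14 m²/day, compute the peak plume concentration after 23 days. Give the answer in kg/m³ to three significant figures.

0.0103 kg/m³

The peak of an instantaneous 1D plume sits at x = vt; there the Gaussian factor is 1 and C_max = M/(n_e·A·√(4πDt)), where n_e·A is the pore area the mass is dissolved in.
√(4πDt) = √(4π × 0.14 × 23) = 6.361 m, so C_max = 1.5/(0.37 × 62 × 6.361) = 0.0103 kg/m³.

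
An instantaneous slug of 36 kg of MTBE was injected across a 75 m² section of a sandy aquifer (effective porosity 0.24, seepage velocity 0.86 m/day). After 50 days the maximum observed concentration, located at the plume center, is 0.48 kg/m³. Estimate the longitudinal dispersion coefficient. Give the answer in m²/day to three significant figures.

0.0276 m²/day

At the plume center C_max = M/(n_e·A·√(4πDt)), so D = M²/(4πt·(n_e·A·C_max)²).
n_e·A·C_max = 0.24 × 75 × 0.48 = 8.640 kg/m.
D = 36²/(4π × 50 × 8.640²) = 0.0276 m²/day.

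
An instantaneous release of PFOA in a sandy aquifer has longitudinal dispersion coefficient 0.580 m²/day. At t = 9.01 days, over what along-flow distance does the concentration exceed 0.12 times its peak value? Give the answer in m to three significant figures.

The plume is Gaussian with σ = √(2Dt) = √(2 × 0.580 × 9.01) = 3.233 m.
C/C_peak = exp(−Δx²/(2σ²)) = 0.12 ⇒ Δx = σ·√(−2 ln 0.12) = 3.233 × 2.059 = 6.657 m.
Width = 2Δx = 13.3 m.

13.3 m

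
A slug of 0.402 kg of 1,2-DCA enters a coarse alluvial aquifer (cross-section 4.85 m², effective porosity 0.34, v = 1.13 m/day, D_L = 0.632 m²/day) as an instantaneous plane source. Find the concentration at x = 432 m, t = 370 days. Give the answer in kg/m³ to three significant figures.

For an instantaneous plane source, C(x,t) = M/(n_e·A·√(4πDt)) · exp(−(x−vt)²/(4Dt)), with n_e·A the pore (flow) area.
Plume center vt = 1.13 × 370 = 418.1 m, so the well at 432 m is 13.9 m downgradient of the peak.
√(4πDt) = 54.21 m, giving peak height M/(n_e·A·√(4πDt)) = 0.402/(0.34 × 4.85 × 54.21) = 0.004497 kg/m³.
(x−vt)²/(4Dt) = (13.9)²/(4 × 0.632 × 370) = 0.2066; exp(−0.2066) = 0.8133.
C = 0.004497 × 0.8133 = 0.00366 kg/m³.

0.00366 kg/m³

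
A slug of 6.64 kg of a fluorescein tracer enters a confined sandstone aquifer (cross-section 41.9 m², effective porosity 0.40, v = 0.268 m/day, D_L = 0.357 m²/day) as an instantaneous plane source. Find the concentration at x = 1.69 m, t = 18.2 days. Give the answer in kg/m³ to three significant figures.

0.0297 kg/m³

For an instantaneous plane source, C(x,t) = M/(n_e·A·√(4πDt)) · exp(−(x−vt)²/(4Dt)), with n_e·A the pore (flow) area.
Plume center vt = 0.268 × 18.2 = 4.8776 m, so the well at 1.69 m is 3.1876 m upgradient of the peak.
√(4πDt) = 9.036 m, giving peak height M/(n_e·A·√(4πDt)) = 6.64/(0.40 × 41.9 × 9.036) = 0.04384 kg/m³.
(x−vt)²/(4Dt) = (-3.1876)²/(4 × 0.357 × 18.2) = 0.3910; exp(−0.3910) = 0.6764.
C = 0.04384 × 0.6764 = 0.0297 kg/m³.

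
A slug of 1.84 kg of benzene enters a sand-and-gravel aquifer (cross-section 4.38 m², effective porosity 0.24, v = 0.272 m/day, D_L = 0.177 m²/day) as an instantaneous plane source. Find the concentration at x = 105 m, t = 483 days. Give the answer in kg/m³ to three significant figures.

0.00698 kg/m³

For an instantaneous plane source, C(x,t) = M/(n_e·A·√(4πDt)) · exp(−(x−vt)²/(4Dt)), with n_e·A the pore (flow) area.
Plume center vt = 0.272 × 483 = 131.376 m, so the well at 105 m is 26.376 m upgradient of the peak.
√(4πDt) = 32.78 m, giving peak height M/(n_e·A·√(4πDt)) = 1.84/(0.24 × 4.38 × 32.78) = 0.05340 kg/m³.
(x−vt)²/(4Dt) = (-26.376)²/(4 × 0.177 × 483) = 2.034; exp(−2.034) = 0.1308.
C = 0.05340 × 0.1308 = 0.00698 kg/m³.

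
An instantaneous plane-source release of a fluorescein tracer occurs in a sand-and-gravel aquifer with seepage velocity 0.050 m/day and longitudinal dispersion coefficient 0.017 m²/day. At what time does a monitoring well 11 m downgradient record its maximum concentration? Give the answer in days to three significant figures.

213 days

For the 1D instantaneous-source solution, setting ∂C/∂t = 0 at fixed x gives v²t² + 2Dt − x² = 0, so t = (√(D² + v²x²) − D)/v².
√(D² + v²x²) = √(0.017² + 0.050² × 11²) = 0.5503; v² = 0.0025.
t = (0.5503 − 0.017)/0.0025 = 213 days (vs. the pure-advection estimate x/v = 220 d).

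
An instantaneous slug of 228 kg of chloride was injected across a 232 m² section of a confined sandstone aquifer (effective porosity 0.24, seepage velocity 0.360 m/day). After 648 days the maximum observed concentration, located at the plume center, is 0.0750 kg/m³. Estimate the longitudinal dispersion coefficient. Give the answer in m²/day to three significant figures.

At the plume center C_max = M/(n_e·A·√(4πDt)), so D = M²/(4πt·(n_e·A·C_max)²).
n_e·A·C_max = 0.24 × 232 × 0.0750 = 4.176 kg/m.
D = 228²/(4π × 648 × 4.176²) = 0.366 m²/day.

0.366 m²/day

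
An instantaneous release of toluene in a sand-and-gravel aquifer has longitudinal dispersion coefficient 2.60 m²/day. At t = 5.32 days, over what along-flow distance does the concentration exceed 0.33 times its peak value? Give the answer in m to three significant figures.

15.7 m

The plume is Gaussian with σ = √(2Dt) = √(2 × 2.60 × 5.32) = 5.260 m.
C/C_peak = exp(−Δx²/(2σ²)) = 0.33 ⇒ Δx = σ·√(−2 ln 0.33) = 5.260 × 1.489 = 7.832 m.
Width = 2Δx = 15.7 m.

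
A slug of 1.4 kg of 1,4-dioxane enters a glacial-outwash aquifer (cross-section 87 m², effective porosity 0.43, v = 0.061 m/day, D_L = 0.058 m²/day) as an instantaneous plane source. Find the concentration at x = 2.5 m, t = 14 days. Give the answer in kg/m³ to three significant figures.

For an instantaneous plane source, C(x,t) = M/(n_e·A·√(4πDt)) · exp(−(x−vt)²/(4Dt)), with n_e·A the pore (flow) area.
Plume center vt = 0.061 × 14 = 0.854 m, so the well at 2.5 m is 1.646 m downgradient of the peak.
√(4πDt) = 3.194 m, giving peak height M/(n_e·A·√(4πDt)) = 1.4/(0.43 × 87 × 3.194) = 0.01172 kg/m³.
(x−vt)²/(4Dt) = (1.646)²/(4 × 0.058 × 14) = 0.8341; exp(−0.8341) = 0.4343.
C = 0.01172 × 0.4343 = 0.00509 kg/m³.

0.00509 kg/m³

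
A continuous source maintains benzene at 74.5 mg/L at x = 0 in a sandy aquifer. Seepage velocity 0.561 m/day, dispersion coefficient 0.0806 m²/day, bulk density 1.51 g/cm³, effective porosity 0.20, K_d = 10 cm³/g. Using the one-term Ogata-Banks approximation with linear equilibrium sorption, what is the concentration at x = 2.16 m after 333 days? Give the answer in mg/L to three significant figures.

47.1 mg/L

Retardation factor R = 1 + ρ_b·K_d/n = 1 + 1.51 × 10/0.20 = 76.50.
Sorption retards both mechanisms: v_R = v/R = 0.007333 m/day, D_R = D/R = 0.001054 m²/day.
v_R·t = 0.007333 × 333 = 2.441889 m; 2√(D_R t) = 1.185 m; argument = (2.16 − 2.441889)/1.185 = -0.2379.
C = C₀ × ½·erfc(-0.2379) = 74.5 × 0.6317 = 47.1 mg/L.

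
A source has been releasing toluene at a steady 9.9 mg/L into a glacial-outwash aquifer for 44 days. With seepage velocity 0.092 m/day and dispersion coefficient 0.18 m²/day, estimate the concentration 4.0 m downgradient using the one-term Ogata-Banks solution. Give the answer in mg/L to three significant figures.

For a continuous step input, C/C₀ ≈ ½·erfc((x−vt)/(2√(Dt))).
vt = 0.092 × 44 = 4.048 m and 2√(Dt) = 2√(0.18 × 44) = 5.628 m.
Argument (x−vt)/(2√(Dt)) = (4.0 − 4.048)/5.628 = -0.008529; ½·erfc(-0.008529) = 0.5048.
C = 9.9 × 0.5048 = 5.00 mg/L.

5.00 mg/L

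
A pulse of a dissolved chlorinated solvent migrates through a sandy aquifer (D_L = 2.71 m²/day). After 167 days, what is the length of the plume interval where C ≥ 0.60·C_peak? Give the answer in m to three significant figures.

The plume is Gaussian with σ = √(2Dt) = √(2 × 2.71 × 167) = 30.09 m.
C/C_peak = exp(−Δx²/(2σ²)) = 0.60 ⇒ Δx = σ·√(−2 ln 0.60) = 30.09 × 1.011 = 30.42 m.
Width = 2Δx = 60.8 m.

60.8 m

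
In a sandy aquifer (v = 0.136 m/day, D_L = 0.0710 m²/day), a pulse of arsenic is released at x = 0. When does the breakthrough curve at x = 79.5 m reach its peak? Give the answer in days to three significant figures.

581 days

For the 1D instantaneous-source solution, setting ∂C/∂t = 0 at fixed x gives v²t² + 2Dt − x² = 0, so t = (√(D² + v²x²) − D)/v².
√(D² + v²x²) = √(0.0710² + 0.136² × 79.5²) = 10.81; v² = 0.018496.
t = (10.81 − 0.0710)/0.018496 = 581 days (vs. the pure-advection estimate x/v = 585 d).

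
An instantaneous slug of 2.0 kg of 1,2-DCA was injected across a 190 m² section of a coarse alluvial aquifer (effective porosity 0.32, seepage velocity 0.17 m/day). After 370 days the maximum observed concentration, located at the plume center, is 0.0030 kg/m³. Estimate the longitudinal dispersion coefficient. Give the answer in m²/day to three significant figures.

0.0259 m²/day

At the plume center C_max = M/(n_e·A·√(4πDt)), so D = M²/(4πt·(n_e·A·C_max)²).
n_e·A·C_max = 0.32 × 190 × 0.0030 = 0.1824 kg/m.
D = 2.0²/(4π × 370 × 0.1824²) = 0.0259 m²/day.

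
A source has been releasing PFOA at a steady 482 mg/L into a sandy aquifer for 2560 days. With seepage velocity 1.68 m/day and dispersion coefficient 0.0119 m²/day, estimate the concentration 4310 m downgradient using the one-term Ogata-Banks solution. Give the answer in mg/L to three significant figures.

For a continuous step input, C/C₀ ≈ ½·erfc((x−vt)/(2√(Dt))).
vt = 1.68 × 2560 = 4300.8 m and 2√(Dt) = 2√(0.0119 × 2560) = 11.04 m.
Argument (x−vt)/(2√(Dt)) = (4310 − 4300.8)/11.04 = 0.8333; ½·erfc(0.8333) = 0.1193.
C = 482 × 0.1193 = 57.5 mg/L.

57.5 mg/L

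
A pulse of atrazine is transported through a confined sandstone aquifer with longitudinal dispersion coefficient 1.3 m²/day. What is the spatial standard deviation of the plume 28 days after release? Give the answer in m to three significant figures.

Dispersive spreading gives a Gaussian with σ² = 2Dt; advection only shifts the center.
σ = √(2 × 1.3 × 28) = 8.53 m.

8.53 m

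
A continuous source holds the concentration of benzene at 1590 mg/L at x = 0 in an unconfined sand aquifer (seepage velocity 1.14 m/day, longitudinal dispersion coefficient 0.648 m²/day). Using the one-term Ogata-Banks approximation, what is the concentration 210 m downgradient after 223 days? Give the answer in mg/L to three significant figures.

For a continuous step input, C/C₀ ≈ ½·erfc((x−vt)/(2√(Dt))).
vt = 1.14 × 223 = 254.22 m and 2√(Dt) = 2√(0.648 × 223) = 24.04 m.
Argument (x−vt)/(2√(Dt)) = (210 − 254.22)/24.04 = -1.839; ½·erfc(-1.839) = 0.9953.
C = 1590 × 0.9953 = 1580 mg/L.

1580 mg/L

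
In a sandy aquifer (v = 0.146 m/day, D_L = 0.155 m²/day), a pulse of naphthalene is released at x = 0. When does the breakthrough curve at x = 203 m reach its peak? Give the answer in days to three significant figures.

1380 days

For the 1D instantaneous-source solution, setting ∂C/∂t = 0 at fixed x gives v²t² + 2Dt − x² = 0, so t = (√(D² + v²x²) − D)/v².
√(D² + v²x²) = √(0.155² + 0.146² × 203²) = 29.64; v² = 0.021316.
t = (29.64 − 0.155)/0.021316 = 1380 days (vs. the pure-advection estimate x/v = 1390 d).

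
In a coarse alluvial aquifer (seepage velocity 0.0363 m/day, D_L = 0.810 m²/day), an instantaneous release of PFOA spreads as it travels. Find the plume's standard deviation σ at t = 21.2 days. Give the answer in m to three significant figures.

Dispersive spreading gives a Gaussian with σ² = 2Dt; advection only shifts the center.
σ = √(2 × 0.810 × 21.2) = 5.86 m.

5.86 m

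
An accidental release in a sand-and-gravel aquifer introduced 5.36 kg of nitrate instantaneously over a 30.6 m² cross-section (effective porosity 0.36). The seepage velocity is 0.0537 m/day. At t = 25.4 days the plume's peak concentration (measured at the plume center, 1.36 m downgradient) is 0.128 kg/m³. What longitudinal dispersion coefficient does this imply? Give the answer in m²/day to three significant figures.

0.0453 m²/day

At the plume center C_max = M/(n_e·A·√(4πDt)), so D = M²/(4πt·(n_e·A·C_max)²).
n_e·A·C_max = 0.36 × 30.6 × 0.128 = 1.410 kg/m.
D = 5.36²/(4π × 25.4 × 1.410²) = 0.0453 m²/day.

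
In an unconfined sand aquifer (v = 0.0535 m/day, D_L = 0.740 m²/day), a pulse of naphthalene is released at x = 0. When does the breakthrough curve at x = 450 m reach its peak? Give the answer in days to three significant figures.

8160 days

For the 1D instantaneous-source solution, setting ∂C/∂t = 0 at fixed x gives v²t² + 2Dt − x² = 0, so t = (√(D² + v²x²) − D)/v².
√(D² + v²x²) = √(0.740² + 0.0535² × 450²) = 24.09; v² = 0.00286225.
t = (24.09 − 0.740)/0.00286225 = 8160 days (vs. the pure-advection estimate x/v = 8410 d).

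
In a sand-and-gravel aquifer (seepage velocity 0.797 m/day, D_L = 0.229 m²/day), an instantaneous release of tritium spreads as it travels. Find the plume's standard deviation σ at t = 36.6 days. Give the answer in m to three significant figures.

4.09 m

Dispersive spreading gives a Gaussian with σ² = 2Dt; advection only shifts the center.
σ = √(2 × 0.229 × 36.6) = 4.09 m.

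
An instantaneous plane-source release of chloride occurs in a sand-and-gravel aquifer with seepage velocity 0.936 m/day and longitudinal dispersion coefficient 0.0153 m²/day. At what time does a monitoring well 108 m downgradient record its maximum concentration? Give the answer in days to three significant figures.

115 days

For the 1D instantaneous-source solution, setting ∂C/∂t = 0 at fixed x gives v²t² + 2Dt − x² = 0, so t = (√(D² + v²x²) − D)/v².
√(D² + v²x²) = √(0.0153² + 0.936² × 108²) = 101.1; v² = 0.876096.
t = (101.1 − 0.0153)/0.876096 = 115 days (vs. the pure-advection estimate x/v = 115 d).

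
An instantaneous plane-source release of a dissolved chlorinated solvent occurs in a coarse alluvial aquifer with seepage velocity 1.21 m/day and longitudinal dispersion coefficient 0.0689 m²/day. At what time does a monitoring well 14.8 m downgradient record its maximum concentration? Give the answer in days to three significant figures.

12.2 days

For the 1D instantaneous-source solution, setting ∂C/∂t = 0 at fixed x gives v²t² + 2Dt − x² = 0, so t = (√(D² + v²x²) − D)/v².
√(D² + v²x²) = √(0.0689² + 1.21² × 14.8²) = 17.91; v² = 1.4641.
t = (17.91 − 0.0689)/1.4641 = 12.2 days (vs. the pure-advection estimate x/v = 12.2 d).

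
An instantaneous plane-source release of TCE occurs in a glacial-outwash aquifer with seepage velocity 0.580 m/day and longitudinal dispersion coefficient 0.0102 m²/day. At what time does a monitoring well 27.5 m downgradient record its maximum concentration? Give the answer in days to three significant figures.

47.4 days

For the 1D instantaneous-source solution, setting ∂C/∂t = 0 at fixed x gives v²t² + 2Dt − x² = 0, so t = (√(D² + v²x²) − D)/v².
√(D² + v²x²) = √(0.0102² + 0.580² × 27.5²) = 15.95; v² = 0.3364.
t = (15.95 − 0.0102)/0.3364 = 47.4 days (vs. the pure-advection estimate x/v = 47.4 d).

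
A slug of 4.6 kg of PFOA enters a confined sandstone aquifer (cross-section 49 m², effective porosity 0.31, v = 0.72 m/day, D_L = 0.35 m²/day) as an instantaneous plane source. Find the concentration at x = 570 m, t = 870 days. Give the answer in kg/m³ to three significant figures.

0.000359 kg/m³

For an instantaneous plane source, C(x,t) = M/(n_e·A·√(4πDt)) · exp(−(x−vt)²/(4Dt)), with n_e·A the pore (flow) area.
Plume center vt = 0.72 × 870 = 626.4 m, so the well at 570 m is 56.4 m upgradient of the peak.
√(4πDt) = 61.86 m, giving peak height M/(n_e·A·√(4πDt)) = 4.6/(0.31 × 49 × 61.86) = 0.004895 kg/m³.
(x−vt)²/(4Dt) = (-56.4)²/(4 × 0.35 × 870) = 2.612; exp(−2.612) = 0.07339.
C = 0.004895 × 0.07339 = 0.000359 kg/m³.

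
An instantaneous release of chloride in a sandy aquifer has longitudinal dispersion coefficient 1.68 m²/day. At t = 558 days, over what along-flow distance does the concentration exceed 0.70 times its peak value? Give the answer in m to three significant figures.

73.1 m

The plume is Gaussian with σ = √(2Dt) = √(2 × 1.68 × 558) = 43.30 m.
C/C_peak = exp(−Δx²/(2σ²)) = 0.70 ⇒ Δx = σ·√(−2 ln 0.70) = 43.30 × 0.8446 = 36.57 m.
Width = 2Δx = 73.1 m.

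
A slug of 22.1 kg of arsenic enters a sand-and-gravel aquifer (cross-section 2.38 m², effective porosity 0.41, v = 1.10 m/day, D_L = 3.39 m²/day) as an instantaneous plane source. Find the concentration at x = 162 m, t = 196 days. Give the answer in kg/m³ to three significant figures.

For an instantaneous plane source, C(x,t) = M/(n_e·A·√(4πDt)) · exp(−(x−vt)²/(4Dt)), with n_e·A the pore (flow) area.
Plume center vt = 1.10 × 196 = 215.6 m, so the well at 162 m is 53.6 m upgradient of the peak.
√(4πDt) = 91.38 m, giving peak height M/(n_e·A·√(4πDt)) = 22.1/(0.41 × 2.38 × 91.38) = 0.2478 kg/m³.
(x−vt)²/(4Dt) = (-53.6)²/(4 × 3.39 × 196) = 1.081; exp(−1.081) = 0.3393.
C = 0.2478 × 0.3393 = 0.0841 kg/m³.

0.0841 kg/m³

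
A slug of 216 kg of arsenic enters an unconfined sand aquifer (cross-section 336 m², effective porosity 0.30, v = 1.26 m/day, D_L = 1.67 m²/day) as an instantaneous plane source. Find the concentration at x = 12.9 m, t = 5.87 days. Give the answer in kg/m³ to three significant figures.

0.0892 kg/m³

For an instantaneous plane source, C(x,t) = M/(n_e·A·√(4πDt)) · exp(−(x−vt)²/(4Dt)), with n_e·A the pore (flow) area.
Plume center vt = 1.26 × 5.87 = 7.3962 m, so the well at 12.9 m is 5.5038 m downgradient of the peak.
√(4πDt) = 11.10 m, giving peak height M/(n_e·A·√(4πDt)) = 216/(0.30 × 336 × 11.10) = 0.1931 kg/m³.
(x−vt)²/(4Dt) = (5.5038)²/(4 × 1.67 × 5.87) = 0.7725; exp(−0.7725) = 0.4619.
C = 0.1931 × 0.4619 = 0.0892 kg/m³.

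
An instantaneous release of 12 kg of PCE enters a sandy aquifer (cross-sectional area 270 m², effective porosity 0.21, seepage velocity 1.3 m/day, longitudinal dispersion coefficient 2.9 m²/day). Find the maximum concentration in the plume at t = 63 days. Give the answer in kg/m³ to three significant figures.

0.00442 kg/m³

The peak of an instantaneous 1D plume sits at x = vt; there the Gaussian factor is 1 and C_max = M/(n_e·A·√(4πDt)), where n_e·A is the pore area the mass is dissolved in.
√(4πDt) = √(4π × 2.9 × 63) = 47.92 m, so C_max = 12/(0.21 × 270 × 47.92) = 0.00442 kg/m³.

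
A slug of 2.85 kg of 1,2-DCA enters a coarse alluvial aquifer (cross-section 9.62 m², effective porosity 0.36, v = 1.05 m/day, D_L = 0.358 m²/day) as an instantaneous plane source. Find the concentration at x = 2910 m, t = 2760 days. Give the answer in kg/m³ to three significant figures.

0.00712 kg/m³

For an instantaneous plane source, C(x,t) = M/(n_e·A·√(4πDt)) · exp(−(x−vt)²/(4Dt)), with n_e·A the pore (flow) area.
Plume center vt = 1.05 × 2760 = 2898 m, so the well at 2910 m is 12 m downgradient of the peak.
√(4πDt) = 111.4 m, giving peak height M/(n_e·A·√(4πDt)) = 2.85/(0.36 × 9.62 × 111.4) = 0.007387 kg/m³.
(x−vt)²/(4Dt) = (12)²/(4 × 0.358 × 2760) = 0.03643; exp(−0.03643) = 0.9642.
C = 0.007387 × 0.9642 = 0.00712 kg/m³.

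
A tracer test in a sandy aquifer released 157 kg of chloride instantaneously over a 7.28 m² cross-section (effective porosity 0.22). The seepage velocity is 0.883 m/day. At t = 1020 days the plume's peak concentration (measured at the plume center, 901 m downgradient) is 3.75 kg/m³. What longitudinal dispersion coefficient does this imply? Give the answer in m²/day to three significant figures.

At the plume center C_max = M/(n_e·A·√(4πDt)), so D = M²/(4πt·(n_e·A·C_max)²).
n_e·A·C_max = 0.22 × 7.28 × 3.75 = 6.006 kg/m.
D = 157²/(4π × 1020 × 6.006²) = 0.0533 m²/day.

0.0533 m²/day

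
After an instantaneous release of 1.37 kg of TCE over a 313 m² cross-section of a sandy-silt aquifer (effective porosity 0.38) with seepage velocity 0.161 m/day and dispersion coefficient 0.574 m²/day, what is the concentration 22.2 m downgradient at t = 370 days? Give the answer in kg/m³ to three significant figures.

For an instantaneous plane source, C(x,t) = M/(n_e·A·√(4πDt)) · exp(−(x−vt)²/(4Dt)), with n_e·A the pore (flow) area.
Plume center vt = 0.161 × 370 = 59.57 m, so the well at 22.2 m is 37.37 m upgradient of the peak.
√(4πDt) = 51.66 m, giving peak height M/(n_e·A·√(4πDt)) = 1.37/(0.38 × 313 × 51.66) = 0.0002230 kg/m³.
(x−vt)²/(4Dt) = (-37.37)²/(4 × 0.574 × 370) = 1.644; exp(−1.644) = 0.1932.
C = 0.0002230 × 0.1932 = 4.31e-05 kg/m³.

4.31e-05 kg/m³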